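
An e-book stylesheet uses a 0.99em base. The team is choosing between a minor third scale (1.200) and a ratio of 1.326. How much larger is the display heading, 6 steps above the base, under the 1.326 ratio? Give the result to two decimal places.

2.43em

Minor third: 0.99 × 1.200⁶ = 2.9561em
At 1.326: 0.99 × 1.326⁶ = 5.3814em
Difference: 5.3814 − 2.9561 = 2.4253em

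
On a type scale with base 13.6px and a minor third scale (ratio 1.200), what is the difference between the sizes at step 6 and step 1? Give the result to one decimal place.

24.3px

Step 1: 13.6 × 1.200 = 16.320px
Step 6: 13.6 × 1.200⁶ = 40.609px
Difference: 40.609 − 16.320 = 24.289px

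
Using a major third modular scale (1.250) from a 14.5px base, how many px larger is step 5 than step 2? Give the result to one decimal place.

Step 2: 14.5 × 1.250² = 22.656px
Step 5: 14.5 × 1.250⁵ = 44.250px
Difference: 44.250 − 22.656 = 21.594px

21.6px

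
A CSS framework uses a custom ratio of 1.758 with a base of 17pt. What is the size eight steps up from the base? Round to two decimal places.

1550.96pt

17.0 × 1.758⁸ = 17.0 × 91.23279 ≈ 1550.96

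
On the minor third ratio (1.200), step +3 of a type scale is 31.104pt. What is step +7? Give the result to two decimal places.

64.50pt

Moving from step +3 to step +7 is 4 steps up, so multiply by r⁴.
31.104 × 1.200⁴ = 31.104 × 2.07360 ≈ 64.497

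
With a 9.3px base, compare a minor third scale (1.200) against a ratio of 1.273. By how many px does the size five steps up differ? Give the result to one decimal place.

Minor third: 9.3 × 1.200⁵ = 23.141px
At 1.273: 9.3 × 1.273⁵ = 31.090px
Difference: 31.090 − 23.141 = 7.949px

7.9px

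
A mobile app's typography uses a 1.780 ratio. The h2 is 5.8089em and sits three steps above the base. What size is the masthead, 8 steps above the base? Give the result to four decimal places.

5.8089 × 1.780⁵ = 5.8089 × 17.86899 ≈ 103.7992

103.7992em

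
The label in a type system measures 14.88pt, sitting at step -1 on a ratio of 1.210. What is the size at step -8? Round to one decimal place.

14.88 ÷ 1.210⁷ = 14.88 ÷ 3.79750 ≈ 3.918

3.9pt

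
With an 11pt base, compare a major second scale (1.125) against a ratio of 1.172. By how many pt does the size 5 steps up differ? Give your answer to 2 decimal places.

Major second: 11.0 × 1.125⁵ = 19.8224pt
At 1.172: 11.0 × 1.172⁵ = 24.3238pt
Difference: 24.3238 − 19.8224 = 4.5014pt

4.50pt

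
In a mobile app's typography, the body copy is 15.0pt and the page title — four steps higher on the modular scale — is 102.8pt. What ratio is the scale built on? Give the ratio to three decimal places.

r⁴ = 102.8 / 15.0, so r = (102.8/15.0)^(1/4).
r = 6.8533^(1/4) ≈ 1.6180

1.618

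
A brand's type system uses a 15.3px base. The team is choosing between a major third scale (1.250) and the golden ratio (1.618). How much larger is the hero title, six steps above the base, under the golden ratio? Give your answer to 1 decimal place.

Major third: 15.3 × 1.250⁶ = 58.365px
Golden ratio: 15.3 × 1.618⁶ = 274.513px
Difference: 274.513 − 58.365 = 216.148px

216.1px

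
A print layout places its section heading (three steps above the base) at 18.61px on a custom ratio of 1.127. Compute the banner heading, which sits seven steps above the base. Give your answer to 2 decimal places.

30.02px

18.61 × 1.127⁴ = 18.61 × 1.61323 ≈ 30.022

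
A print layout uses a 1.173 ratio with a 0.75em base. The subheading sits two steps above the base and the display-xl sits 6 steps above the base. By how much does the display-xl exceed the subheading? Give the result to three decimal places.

Step 2: 0.75 × 1.173² = 1.03195em
Step 6: 0.75 × 1.173⁶ = 1.95366em
Difference: 1.95366 − 1.03195 = 0.92171em

0.922em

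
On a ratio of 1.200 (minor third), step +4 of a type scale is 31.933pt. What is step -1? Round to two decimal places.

The gap is -1 − (4) = -5 steps, so the factor is 1.200^-5.
31.933 ÷ 1.200⁵ = 31.933 ÷ 2.48832 ≈ 12.833

12.83pt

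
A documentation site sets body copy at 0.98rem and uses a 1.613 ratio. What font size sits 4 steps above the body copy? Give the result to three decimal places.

6.634rem

0.98 × 1.613⁴ = 0.98 × 6.76920 ≈ 6.634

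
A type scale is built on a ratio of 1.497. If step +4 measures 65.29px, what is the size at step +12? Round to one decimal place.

1646.7px

65.29 × 1.497⁸ = 65.29 × 25.22170 ≈ 1646.725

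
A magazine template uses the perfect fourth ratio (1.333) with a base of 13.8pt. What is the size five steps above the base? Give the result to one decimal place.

13.8 × 1.333⁵ = 13.8 × 4.20873 ≈ 58.08

58.1pt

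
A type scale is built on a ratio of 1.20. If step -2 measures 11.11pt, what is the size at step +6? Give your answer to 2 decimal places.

11.11 × 1.20⁸ = 11.11 × 4.29982 ≈ 47.771

47.77pt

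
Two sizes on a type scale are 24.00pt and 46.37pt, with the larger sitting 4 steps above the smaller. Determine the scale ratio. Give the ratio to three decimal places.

1.179

r⁴ = 46.37 / 24.00, so r = (46.37/24.00)^(1/4).
r = 1.9321^(1/4) ≈ 1.1790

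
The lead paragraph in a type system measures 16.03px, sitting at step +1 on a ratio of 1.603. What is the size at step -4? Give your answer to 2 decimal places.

1.51px

Moving from step +1 to step -4 is 5 steps down, so divide by r⁵.
16.03 ÷ 1.603⁵ = 16.03 ÷ 10.58443 ≈ 1.514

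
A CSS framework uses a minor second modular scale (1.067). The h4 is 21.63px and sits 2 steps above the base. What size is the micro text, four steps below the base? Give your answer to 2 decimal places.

14.66px

21.63 ÷ 1.067⁶ = 21.63 ÷ 1.47566 ≈ 14.658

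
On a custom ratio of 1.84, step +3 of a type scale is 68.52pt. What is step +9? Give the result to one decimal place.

2659.0pt

The gap is 9 − (3) = 6 steps, so the factor is 1.84^6.
68.52 × 1.84⁶ = 68.52 × 38.80672 ≈ 2659.036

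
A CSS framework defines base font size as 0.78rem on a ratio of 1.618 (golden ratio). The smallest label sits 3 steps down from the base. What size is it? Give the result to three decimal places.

0.78 ÷ 1.618³ = 0.78 ÷ 4.23580 ≈ 0.184

0.184rem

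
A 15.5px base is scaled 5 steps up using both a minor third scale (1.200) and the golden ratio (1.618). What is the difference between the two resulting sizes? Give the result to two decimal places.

Minor third: 15.5 × 1.200⁵ = 38.5690px
Golden ratio: 15.5 × 1.618⁵ = 171.8796px
Difference: 171.8796 − 38.5690 = 133.3106px

133.31px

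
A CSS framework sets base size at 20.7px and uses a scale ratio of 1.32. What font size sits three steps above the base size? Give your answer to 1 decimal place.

47.6px

Each step on a modular scale multiplies by the ratio, so the size n steps from the base is base × ratioⁿ.
20.7 × 1.32³ = 20.7 × 2.29997 ≈ 47.61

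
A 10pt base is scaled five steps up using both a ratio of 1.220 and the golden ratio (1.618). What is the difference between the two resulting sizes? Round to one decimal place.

83.9pt

At 1.220: 10.0 × 1.220⁵ = 27.027pt
Golden ratio: 10.0 × 1.618⁵ = 110.890pt
Difference: 110.890 − 27.027 = 83.863pt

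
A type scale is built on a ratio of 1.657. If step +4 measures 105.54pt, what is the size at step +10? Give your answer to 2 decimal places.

105.54 × 1.657⁶ = 105.54 × 20.69832 ≈ 2184.500

2184.50pt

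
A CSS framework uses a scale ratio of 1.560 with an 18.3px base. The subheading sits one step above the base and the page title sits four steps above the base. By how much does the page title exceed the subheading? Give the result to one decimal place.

79.8px

Step 1: 18.3 × 1.560 = 28.548px
Step 4: 18.3 × 1.560⁴ = 108.380px
Difference: 108.380 − 28.548 = 79.832px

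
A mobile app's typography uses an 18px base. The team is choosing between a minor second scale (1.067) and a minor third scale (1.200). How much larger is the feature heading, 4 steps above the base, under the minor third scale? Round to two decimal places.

13.99px

Minor second: 18.0 × 1.067⁴ = 23.3308px
Minor third: 18.0 × 1.200⁴ = 37.3248px
Difference: 37.3248 − 23.3308 = 13.9940px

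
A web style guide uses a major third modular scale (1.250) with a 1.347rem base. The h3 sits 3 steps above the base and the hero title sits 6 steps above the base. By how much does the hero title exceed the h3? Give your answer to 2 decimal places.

Step 3: 1.347 × 1.250³ = 2.6309rem
Step 6: 1.347 × 1.250⁶ = 5.1384rem
Difference: 5.1384 − 2.6309 = 2.5075rem

2.51rem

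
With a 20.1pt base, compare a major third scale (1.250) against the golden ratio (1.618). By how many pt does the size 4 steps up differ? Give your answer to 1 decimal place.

Major third: 20.1 × 1.250⁴ = 49.072pt
Golden ratio: 20.1 × 1.618⁴ = 137.756pt
Difference: 137.756 − 49.072 = 88.684pt

88.7pt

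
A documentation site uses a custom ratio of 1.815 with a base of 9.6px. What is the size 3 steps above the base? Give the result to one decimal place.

9.6 × 1.815³ = 9.6 × 5.97902 ≈ 57.40

57.4px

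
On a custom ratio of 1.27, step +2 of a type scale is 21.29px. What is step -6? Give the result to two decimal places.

3.15px

The gap is -6 − (2) = -8 steps, so the factor is 1.27^-8.
21.29 ÷ 1.27⁸ = 21.29 ÷ 6.76752 ≈ 3.146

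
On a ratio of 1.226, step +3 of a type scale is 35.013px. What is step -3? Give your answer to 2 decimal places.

10.31px

Moving from step +3 to step -3 is 6 steps down, so divide by r⁶.
35.013 ÷ 1.226⁶ = 35.013 ÷ 3.39581 ≈ 10.311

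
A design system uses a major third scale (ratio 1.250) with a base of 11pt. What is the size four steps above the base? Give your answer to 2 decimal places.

26.86pt

11.0 × 1.250⁴ = 11.0 × 2.44141 ≈ 26.86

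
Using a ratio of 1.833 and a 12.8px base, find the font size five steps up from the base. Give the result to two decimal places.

Each step on a modular scale multiplies by the ratio, so the size n steps from the base is base × ratioⁿ.
12.8 × 1.833⁵ = 12.8 × 20.69247 ≈ 264.86

264.86px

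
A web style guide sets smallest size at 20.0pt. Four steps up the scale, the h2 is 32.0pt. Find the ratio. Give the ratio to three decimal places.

1.125

r⁴ = 32.0 / 20.0, so r = (32.0/20.0)^(1/4).
r = 1.6000^(1/4) ≈ 1.1247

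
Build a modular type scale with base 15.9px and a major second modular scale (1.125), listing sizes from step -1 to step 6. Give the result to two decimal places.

14.13px, 15.90px, 17.89px, 20.12px, 22.64px, 25.47px, 28.65px, 32.23px

Step -1: 15.9 ÷ 1.125 = 14.13
Step 0: 15.9px
Step 1: 15.9 × 1.125 = 17.89
Step 2: 15.9 × 1.125² = 20.12
Step 3: 15.9 × 1.125³ = 22.64
Step 4: 15.9 × 1.125⁴ = 25.47
Step 5: 15.9 × 1.125⁵ = 28.65
Step 6: 15.9 × 1.125⁶ = 32.23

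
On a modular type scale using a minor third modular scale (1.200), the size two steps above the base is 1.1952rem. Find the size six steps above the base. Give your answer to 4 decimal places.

2.4784rem

1.1952 × 1.200⁴ = 1.1952 × 2.07360 ≈ 2.4784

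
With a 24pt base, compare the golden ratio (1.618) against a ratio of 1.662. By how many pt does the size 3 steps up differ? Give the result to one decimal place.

Golden ratio: 24.0 × 1.618³ = 101.659pt
At 1.662: 24.0 × 1.662³ = 110.180pt
Difference: 110.180 − 101.659 = 8.521pt

8.5pt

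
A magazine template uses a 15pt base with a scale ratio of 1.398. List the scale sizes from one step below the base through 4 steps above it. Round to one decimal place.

Step -1: 15.0 ÷ 1.398 = 10.7
Step 0: 15pt
Step 1: 15.0 × 1.398 = 21.0
Step 2: 15.0 × 1.398² = 29.3
Step 3: 15.0 × 1.398³ = 41.0
Step 4: 15.0 × 1.398⁴ = 57.3

10.7pt, 15.0pt, 21.0pt, 29.3pt, 41.0pt, 57.3pt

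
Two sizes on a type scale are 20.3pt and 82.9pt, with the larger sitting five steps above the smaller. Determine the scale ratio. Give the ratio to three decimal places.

1.325

The ratio satisfies 20.3 × r⁵ = 82.9, so r = (82.9 / 20.3)^(1/5).
r = 4.0837^(1/5) ≈ 1.3250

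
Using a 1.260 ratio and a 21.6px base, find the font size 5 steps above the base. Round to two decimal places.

68.60px

Each step on a modular scale multiplies by the ratio, so the size n steps from the base is base × ratioⁿ.
21.6 × 1.260⁵ = 21.6 × 3.17580 ≈ 68.60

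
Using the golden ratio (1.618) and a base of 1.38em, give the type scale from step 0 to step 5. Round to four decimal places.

1.3800em, 2.2328em, 3.6127em, 5.8454em, 9.4579em, 15.3028em

Step 0: 1.38em
Step 1: 1.38 × 1.618 = 2.2328
Step 2: 1.38 × 1.618² = 3.6127
Step 3: 1.38 × 1.618³ = 5.8454
Step 4: 1.38 × 1.618⁴ = 9.4579
Step 5: 1.38 × 1.618⁵ = 15.3028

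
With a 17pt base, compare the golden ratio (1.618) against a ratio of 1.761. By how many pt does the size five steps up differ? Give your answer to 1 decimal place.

Golden ratio: 17.0 × 1.618⁵ = 188.513pt
At 1.761: 17.0 × 1.761⁵ = 287.903pt
Difference: 287.903 − 188.513 = 99.390pt

99.4pt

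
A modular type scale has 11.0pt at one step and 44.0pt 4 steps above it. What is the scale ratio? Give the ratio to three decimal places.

1.414

r⁴ = 44.0 / 11.0, so r = (44.0/11.0)^(1/4).
r = 4.0000^(1/4) ≈ 1.4142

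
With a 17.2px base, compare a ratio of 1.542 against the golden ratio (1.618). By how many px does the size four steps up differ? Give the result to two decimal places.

At 1.542: 17.2 × 1.542⁴ = 97.2447px
Golden ratio: 17.2 × 1.618⁴ = 117.8806px
Difference: 117.8806 − 97.2447 = 20.6359px

20.64px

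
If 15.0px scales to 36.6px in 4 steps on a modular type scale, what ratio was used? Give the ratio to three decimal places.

1.250

The ratio satisfies 15.0 × r⁴ = 36.6, so r = (36.6 / 15.0)^(1/4).
r = 2.4400^(1/4) ≈ 1.2498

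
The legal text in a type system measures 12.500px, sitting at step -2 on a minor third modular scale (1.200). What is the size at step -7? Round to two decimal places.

12.500 ÷ 1.200⁵ = 12.500 ÷ 2.48832 ≈ 5.023

5.02px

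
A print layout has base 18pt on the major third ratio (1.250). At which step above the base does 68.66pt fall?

1.250ⁿ = 68.66 / 18 = 3.8144
n = ln(3.8144) / ln(1.250) = 1.3388 / 0.2231 ≈ 6.00

6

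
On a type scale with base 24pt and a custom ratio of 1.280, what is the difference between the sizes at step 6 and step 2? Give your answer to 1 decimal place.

66.2pt

Step 2: 24.0 × 1.280² = 39.322pt
Step 6: 24.0 × 1.280⁶ = 105.553pt
Difference: 105.553 − 39.322 = 66.231pt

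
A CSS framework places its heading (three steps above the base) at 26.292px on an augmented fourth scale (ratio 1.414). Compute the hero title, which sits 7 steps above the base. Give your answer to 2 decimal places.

26.292 × 1.414⁴ = 26.292 × 3.99758 ≈ 105.104

105.10px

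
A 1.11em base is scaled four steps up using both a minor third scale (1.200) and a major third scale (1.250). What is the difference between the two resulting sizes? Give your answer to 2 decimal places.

Minor third: 1.11 × 1.200⁴ = 2.3017em
Major third: 1.11 × 1.250⁴ = 2.7100em
Difference: 2.7100 − 2.3017 = 0.4083em

0.41em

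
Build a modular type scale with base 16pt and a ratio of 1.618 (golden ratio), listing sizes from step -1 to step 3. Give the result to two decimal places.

9.89pt, 16.00pt, 25.89pt, 41.89pt, 67.77pt

Step -1: 16.0 ÷ 1.618 = 9.89
Step 0: 16pt
Step 1: 16.0 × 1.618 = 25.89
Step 2: 16.0 × 1.618² = 41.89
Step 3: 16.0 × 1.618³ = 67.77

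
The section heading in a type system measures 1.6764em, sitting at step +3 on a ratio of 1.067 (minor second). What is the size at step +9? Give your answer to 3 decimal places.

1.6764 × 1.067⁶ = 1.6764 × 1.47566 ≈ 2.474

2.474em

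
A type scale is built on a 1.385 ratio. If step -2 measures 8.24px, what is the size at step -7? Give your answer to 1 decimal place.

8.24 ÷ 1.385⁵ = 8.24 ÷ 5.09623 ≈ 1.617

1.6px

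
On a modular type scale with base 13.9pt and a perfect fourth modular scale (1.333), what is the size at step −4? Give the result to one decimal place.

4.4pt

13.9 ÷ 1.333⁴ = 13.9 ÷ 3.15733 ≈ 4.40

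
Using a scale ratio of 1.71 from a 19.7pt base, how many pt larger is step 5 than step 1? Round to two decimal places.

254.35pt

Step 1: 19.7 × 1.71 = 33.6870pt
Step 5: 19.7 × 1.71⁵ = 288.0360pt
Difference: 288.0360 − 33.6870 = 254.3490pt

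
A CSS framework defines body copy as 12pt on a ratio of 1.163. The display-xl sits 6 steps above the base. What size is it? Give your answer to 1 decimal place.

29.7pt

12.0 × 1.163⁶ = 12.0 × 2.47445 ≈ 29.69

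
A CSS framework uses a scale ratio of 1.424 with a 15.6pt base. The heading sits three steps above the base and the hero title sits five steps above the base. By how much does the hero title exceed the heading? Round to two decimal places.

Step 3: 15.6 × 1.424³ = 45.0458pt
Step 5: 15.6 × 1.424⁵ = 91.3428pt
Difference: 91.3428 − 45.0458 = 46.2970pt

46.30pt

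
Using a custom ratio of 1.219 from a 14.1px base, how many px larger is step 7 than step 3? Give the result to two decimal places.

30.86px

Step 3: 14.1 × 1.219³ = 25.5405px
Step 7: 14.1 × 1.219⁷ = 56.3956px
Difference: 56.3956 − 25.5405 = 30.8551px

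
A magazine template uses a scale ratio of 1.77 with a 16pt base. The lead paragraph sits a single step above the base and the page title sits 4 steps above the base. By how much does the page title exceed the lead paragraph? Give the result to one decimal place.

Step 1: 16.0 × 1.77 = 28.320pt
Step 4: 16.0 × 1.77⁴ = 157.041pt
Difference: 157.041 − 28.320 = 128.721pt

128.7pt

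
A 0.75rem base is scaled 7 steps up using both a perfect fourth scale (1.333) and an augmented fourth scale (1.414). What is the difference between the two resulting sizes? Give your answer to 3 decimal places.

2.867rem

Perfect fourth: 0.75 × 1.333⁷ = 5.60883rem
Augmented fourth: 0.75 × 1.414⁷ = 8.47632rem
Difference: 8.47632 − 5.60883 = 2.86749rem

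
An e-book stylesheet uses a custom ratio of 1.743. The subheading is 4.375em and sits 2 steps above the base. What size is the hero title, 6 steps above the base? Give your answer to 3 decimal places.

40.380em

4.375 × 1.743⁴ = 4.375 × 9.22974 ≈ 40.380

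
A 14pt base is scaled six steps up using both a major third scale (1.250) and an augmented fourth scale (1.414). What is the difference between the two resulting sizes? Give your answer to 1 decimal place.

58.5pt

Major third: 14.0 × 1.250⁶ = 53.406pt
Augmented fourth: 14.0 × 1.414⁶ = 111.899pt
Difference: 111.899 − 53.406 = 58.493pt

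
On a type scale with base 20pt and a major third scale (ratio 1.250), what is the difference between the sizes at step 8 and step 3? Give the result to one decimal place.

80.1pt

Step 3: 20.0 × 1.250³ = 39.062pt
Step 8: 20.0 × 1.250⁸ = 119.209pt
Difference: 119.209 − 39.062 = 80.147pt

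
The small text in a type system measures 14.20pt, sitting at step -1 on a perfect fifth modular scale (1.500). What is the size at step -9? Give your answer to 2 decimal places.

0.55pt

Moving from step -1 to step -9 is 8 steps down, so divide by r⁸.
14.20 ÷ 1.500⁸ = 14.20 ÷ 25.62891 ≈ 0.554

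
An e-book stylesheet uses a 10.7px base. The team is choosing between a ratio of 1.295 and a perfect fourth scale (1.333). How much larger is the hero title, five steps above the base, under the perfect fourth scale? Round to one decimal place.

6.1px

At 1.295: 10.7 × 1.295⁵ = 38.970px
Perfect fourth: 10.7 × 1.333⁵ = 45.033px
Difference: 45.033 − 38.970 = 6.063px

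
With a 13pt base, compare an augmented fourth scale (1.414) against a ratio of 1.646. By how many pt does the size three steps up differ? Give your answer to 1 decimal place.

21.2pt

Augmented fourth: 13.0 × 1.414³ = 36.753pt
At 1.646: 13.0 × 1.646³ = 57.974pt
Difference: 57.974 − 36.753 = 21.221pt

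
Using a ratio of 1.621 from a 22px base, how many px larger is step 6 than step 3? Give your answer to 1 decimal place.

305.4px

Step 3: 22.0 × 1.621³ = 93.707px
Step 6: 22.0 × 1.621⁶ = 399.136px
Difference: 399.136 − 93.707 = 305.429px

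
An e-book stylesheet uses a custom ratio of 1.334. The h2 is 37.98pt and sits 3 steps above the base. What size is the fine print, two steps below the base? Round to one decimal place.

37.98 ÷ 1.334⁵ = 37.98 ÷ 4.22454 ≈ 8.990

9.0pt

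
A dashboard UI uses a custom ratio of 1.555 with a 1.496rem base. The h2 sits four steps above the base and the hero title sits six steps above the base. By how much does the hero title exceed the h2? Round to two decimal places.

Step 4: 1.496 × 1.555⁴ = 8.7469rem
Step 6: 1.496 × 1.555⁶ = 21.1502rem
Difference: 21.1502 − 8.7469 = 12.4033rem

12.40rem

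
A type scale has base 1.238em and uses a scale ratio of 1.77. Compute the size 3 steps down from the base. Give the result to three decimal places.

1.238 ÷ 1.77³ = 1.238 ÷ 5.54523 ≈ 0.223

0.223em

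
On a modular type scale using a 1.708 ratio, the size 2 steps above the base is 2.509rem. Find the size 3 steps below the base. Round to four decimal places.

2.509 ÷ 1.708⁵ = 2.509 ÷ 14.53581 ≈ 0.1726

0.1726rem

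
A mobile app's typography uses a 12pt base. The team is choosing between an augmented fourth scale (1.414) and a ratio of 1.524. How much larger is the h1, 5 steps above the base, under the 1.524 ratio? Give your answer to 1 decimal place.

Augmented fourth: 12.0 × 1.414⁵ = 67.831pt
At 1.524: 12.0 × 1.524⁵ = 98.652pt
Difference: 98.652 − 67.831 = 30.821pt

30.8pt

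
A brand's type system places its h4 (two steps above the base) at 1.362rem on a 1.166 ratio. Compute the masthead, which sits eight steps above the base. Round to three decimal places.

The gap is 8 − (2) = 6 steps, so the factor is 1.166^6.
1.362 × 1.166⁶ = 1.362 × 2.51299 ≈ 3.423

3.423rem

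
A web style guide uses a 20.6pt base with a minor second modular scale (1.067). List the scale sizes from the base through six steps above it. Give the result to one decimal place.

20.6pt, 22.0pt, 23.5pt, 25.0pt, 26.7pt, 28.5pt, 30.4pt

Step 0: 20.6pt
Step 1: 20.6 × 1.067 = 22.0
Step 2: 20.6 × 1.067² = 23.5
Step 3: 20.6 × 1.067³ = 25.0
Step 4: 20.6 × 1.067⁴ = 26.7
Step 5: 20.6 × 1.067⁵ = 28.5
Step 6: 20.6 × 1.067⁶ = 30.4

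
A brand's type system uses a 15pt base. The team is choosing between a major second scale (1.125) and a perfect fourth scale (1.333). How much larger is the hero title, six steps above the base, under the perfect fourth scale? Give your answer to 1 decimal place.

Major second: 15.0 × 1.125⁶ = 30.409pt
Perfect fourth: 15.0 × 1.333⁶ = 84.153pt
Difference: 84.153 − 30.409 = 53.744pt

53.7pt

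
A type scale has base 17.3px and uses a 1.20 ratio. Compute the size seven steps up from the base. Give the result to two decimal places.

Every step multiplies by the scale ratio.
17.3 × 1.20⁷ = 17.3 × 3.58318 ≈ 61.99

61.99px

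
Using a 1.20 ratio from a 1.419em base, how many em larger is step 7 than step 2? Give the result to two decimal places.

3.04em

Step 2: 1.419 × 1.20² = 2.0434em
Step 7: 1.419 × 1.20⁷ = 5.0845em
Difference: 5.0845 − 2.0434 = 3.0411em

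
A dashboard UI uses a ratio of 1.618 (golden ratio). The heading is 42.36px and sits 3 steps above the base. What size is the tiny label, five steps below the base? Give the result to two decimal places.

0.90px

The gap is -5 − (3) = -8 steps, so the factor is 1.618^-8.
42.36 ÷ 1.618⁸ = 42.36 ÷ 46.97082 ≈ 0.902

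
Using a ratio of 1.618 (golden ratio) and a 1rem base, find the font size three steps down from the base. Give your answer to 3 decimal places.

Every step multiplies by the scale ratio.
1.0 ÷ 1.618³ = 1.0 ÷ 4.23580 ≈ 0.236

0.236rem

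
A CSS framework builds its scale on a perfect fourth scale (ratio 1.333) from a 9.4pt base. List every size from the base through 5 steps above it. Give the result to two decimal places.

9.40pt, 12.53pt, 16.70pt, 22.26pt, 29.68pt, 39.56pt

Step 0: 9.4pt
Step 1: 9.4 × 1.333 = 12.53
Step 2: 9.4 × 1.333² = 16.70
Step 3: 9.4 × 1.333³ = 22.26
Step 4: 9.4 × 1.333⁴ = 29.68
Step 5: 9.4 × 1.333⁵ = 39.56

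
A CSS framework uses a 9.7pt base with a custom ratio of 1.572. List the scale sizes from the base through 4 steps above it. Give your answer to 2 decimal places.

Step 0: 9.7pt
Step 1: 9.7 × 1.572 = 15.25
Step 2: 9.7 × 1.572² = 23.97
Step 3: 9.7 × 1.572³ = 37.68
Step 4: 9.7 × 1.572⁴ = 59.24

9.70pt, 15.25pt, 23.97pt, 37.68pt, 59.24pt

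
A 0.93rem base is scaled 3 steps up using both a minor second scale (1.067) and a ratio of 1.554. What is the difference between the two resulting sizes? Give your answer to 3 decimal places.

Minor second: 0.93 × 1.067³ = 1.12973rem
At 1.554: 0.93 × 1.554³ = 3.49008rem
Difference: 3.49008 − 1.12973 = 2.36035rem

2.360rem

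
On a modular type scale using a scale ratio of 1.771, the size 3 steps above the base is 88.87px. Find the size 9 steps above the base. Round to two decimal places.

2741.99px

Moving from step +3 to step +9 is 6 steps up, so multiply by r⁶.
88.87 × 1.771⁶ = 88.87 × 30.85399 ≈ 2741.994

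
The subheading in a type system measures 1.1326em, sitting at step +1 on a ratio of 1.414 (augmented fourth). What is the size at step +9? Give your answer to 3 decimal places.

The gap is 9 − (1) = 8 steps, so the factor is 1.414^8.
1.1326 × 1.414⁸ = 1.1326 × 15.98068 ≈ 18.100

18.100em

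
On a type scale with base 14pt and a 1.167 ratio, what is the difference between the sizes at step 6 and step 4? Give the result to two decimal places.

9.40pt

Step 4: 14.0 × 1.167⁴ = 25.9664pt
Step 6: 14.0 × 1.167⁶ = 35.3633pt
Difference: 35.3633 − 25.9664 = 9.3969pt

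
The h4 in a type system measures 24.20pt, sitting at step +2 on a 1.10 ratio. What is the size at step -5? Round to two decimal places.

24.20 ÷ 1.10⁷ = 24.20 ÷ 1.94872 ≈ 12.418

12.42pt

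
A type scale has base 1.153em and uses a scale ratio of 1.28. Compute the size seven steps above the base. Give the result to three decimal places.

6.491em

1.153 × 1.28⁷ = 1.153 × 5.62950 ≈ 6.491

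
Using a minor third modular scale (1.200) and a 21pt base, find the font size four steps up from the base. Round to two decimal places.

43.55pt

21.0 × 1.200⁴ = 21.0 × 2.07360 ≈ 43.55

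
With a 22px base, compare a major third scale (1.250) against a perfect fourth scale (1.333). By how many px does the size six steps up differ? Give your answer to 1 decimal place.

Major third: 22.0 × 1.250⁶ = 83.923px
Perfect fourth: 22.0 × 1.333⁶ = 123.425px
Difference: 123.425 − 83.923 = 39.502px

39.5px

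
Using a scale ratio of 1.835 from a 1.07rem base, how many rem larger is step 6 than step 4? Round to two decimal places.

28.72rem

Step 4: 1.07 × 1.835⁴ = 12.1319rem
Step 6: 1.07 × 1.835⁶ = 40.8508rem
Difference: 40.8508 − 12.1319 = 28.7189rem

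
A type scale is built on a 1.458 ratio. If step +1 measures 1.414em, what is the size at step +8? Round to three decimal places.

Moving from step +1 to step +8 is 7 steps up, so multiply by r⁷.
1.414 × 1.458⁷ = 1.414 × 14.00563 ≈ 19.804

19.804em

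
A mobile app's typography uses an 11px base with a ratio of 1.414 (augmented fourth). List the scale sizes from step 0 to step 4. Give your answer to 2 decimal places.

Step 0: 11px
Step 1: 11.0 × 1.414 = 15.55
Step 2: 11.0 × 1.414² = 21.99
Step 3: 11.0 × 1.414³ = 31.10
Step 4: 11.0 × 1.414⁴ = 43.97

11.00px, 15.55px, 21.99px, 31.10px, 43.97px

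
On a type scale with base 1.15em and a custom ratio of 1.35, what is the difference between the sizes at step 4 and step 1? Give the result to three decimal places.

Step 1: 1.15 × 1.35 = 1.55250em
Step 4: 1.15 × 1.35⁴ = 3.81973em
Difference: 3.81973 − 1.55250 = 2.26723em

2.267em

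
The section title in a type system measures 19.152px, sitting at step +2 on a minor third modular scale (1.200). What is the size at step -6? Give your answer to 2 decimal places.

4.45px

Moving from step +2 to step -6 is 8 steps down, so divide by r⁸.
19.152 ÷ 1.200⁸ = 19.152 ÷ 4.29982 ≈ 4.454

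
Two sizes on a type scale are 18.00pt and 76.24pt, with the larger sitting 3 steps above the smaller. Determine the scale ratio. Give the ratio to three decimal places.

r³ = 76.24 / 18.00, so r = (76.24/18.00)^(1/3).
r = 4.2356^(1/3) ≈ 1.6180

1.618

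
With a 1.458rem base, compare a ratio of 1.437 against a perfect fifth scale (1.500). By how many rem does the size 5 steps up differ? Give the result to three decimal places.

At 1.437: 1.458 × 1.437⁵ = 8.93391rem
Perfect fifth: 1.458 × 1.500⁵ = 11.07169rem
Difference: 11.07169 − 8.93391 = 2.13778rem

2.138rem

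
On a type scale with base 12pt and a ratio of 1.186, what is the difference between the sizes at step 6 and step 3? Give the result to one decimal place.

13.4pt

Step 3: 12.0 × 1.186³ = 20.019pt
Step 6: 12.0 × 1.186⁶ = 33.396pt
Difference: 33.396 − 20.019 = 13.377pt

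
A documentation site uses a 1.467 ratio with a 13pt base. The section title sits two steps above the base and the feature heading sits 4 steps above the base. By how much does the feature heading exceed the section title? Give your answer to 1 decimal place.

32.2pt

Step 2: 13.0 × 1.467² = 27.977pt
Step 4: 13.0 × 1.467⁴ = 60.209pt
Difference: 60.209 − 27.977 = 32.232pt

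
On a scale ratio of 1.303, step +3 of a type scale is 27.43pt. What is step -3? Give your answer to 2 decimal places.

5.60pt

27.43 ÷ 1.303⁶ = 27.43 ÷ 4.89403 ≈ 5.605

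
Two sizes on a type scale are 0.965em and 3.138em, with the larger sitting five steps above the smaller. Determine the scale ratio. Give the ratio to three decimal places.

r⁵ = 3.138 / 0.965, so r = (3.138/0.965)^(1/5).
r = 3.2518^(1/5) ≈ 1.2660

1.266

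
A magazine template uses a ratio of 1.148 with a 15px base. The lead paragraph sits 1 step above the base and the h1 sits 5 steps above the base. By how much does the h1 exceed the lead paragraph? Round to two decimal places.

Step 1: 15.0 × 1.148 = 17.2200px
Step 5: 15.0 × 1.148⁵ = 29.9089px
Difference: 29.9089 − 17.2200 = 12.6889px

12.69px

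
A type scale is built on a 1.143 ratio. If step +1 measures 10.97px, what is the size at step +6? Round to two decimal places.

10.97 × 1.143⁵ = 10.97 × 1.95088 ≈ 21.401

21.40px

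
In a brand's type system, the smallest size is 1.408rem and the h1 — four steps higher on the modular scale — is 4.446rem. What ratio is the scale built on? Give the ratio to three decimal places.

1.333

r⁴ = 4.446 / 1.408, so r = (4.446/1.408)^(1/4).
r = 3.1577^(1/4) ≈ 1.3330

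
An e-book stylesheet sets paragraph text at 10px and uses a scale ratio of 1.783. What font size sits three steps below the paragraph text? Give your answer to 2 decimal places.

Each step on a modular scale multiplies by the ratio, so the size n steps from the base is base × ratioⁿ.
10.0 ÷ 1.783³ = 10.0 ÷ 5.66832 ≈ 1.76

1.76px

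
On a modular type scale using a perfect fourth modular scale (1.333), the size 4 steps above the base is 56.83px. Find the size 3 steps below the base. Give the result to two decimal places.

Moving from step +4 to step -3 is 7 steps down, so divide by r⁷.
56.83 ÷ 1.333⁷ = 56.83 ÷ 7.47844 ≈ 7.599

7.60px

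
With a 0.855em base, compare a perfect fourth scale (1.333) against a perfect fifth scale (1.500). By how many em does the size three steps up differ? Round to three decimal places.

Perfect fourth: 0.855 × 1.333³ = 2.02515em
Perfect fifth: 0.855 × 1.500³ = 2.88563em
Difference: 2.88563 − 2.02515 = 0.86048em

0.860em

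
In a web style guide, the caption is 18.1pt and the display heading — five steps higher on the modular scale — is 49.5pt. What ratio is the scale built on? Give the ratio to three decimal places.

1.223

The ratio satisfies 18.1 × r⁵ = 49.5, so r = (49.5 / 18.1)^(1/5).
r = 2.7348^(1/5) ≈ 1.2229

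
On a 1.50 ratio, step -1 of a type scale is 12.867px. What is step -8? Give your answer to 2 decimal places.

Moving from step -1 to step -8 is 7 steps down, so divide by r⁷.
12.867 ÷ 1.50⁷ = 12.867 ÷ 17.08594 ≈ 0.753

0.75px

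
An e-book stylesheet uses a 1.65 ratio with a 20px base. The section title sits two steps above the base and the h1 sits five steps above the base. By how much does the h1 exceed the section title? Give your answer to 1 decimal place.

190.1px

Step 2: 20.0 × 1.65² = 54.450px
Step 5: 20.0 × 1.65⁵ = 244.596px
Difference: 244.596 − 54.450 = 190.146px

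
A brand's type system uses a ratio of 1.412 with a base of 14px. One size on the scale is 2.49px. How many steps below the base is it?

5

1.412ⁿ = 14 / 2.49 = 5.6225
n = ln(5.6225) / ln(1.412) = 1.7268 / 0.3450 ≈ 5.01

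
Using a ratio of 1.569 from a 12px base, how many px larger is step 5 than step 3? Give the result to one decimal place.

Step 3: 12.0 × 1.569³ = 46.350px
Step 5: 12.0 × 1.569⁵ = 114.103px
Difference: 114.103 − 46.350 = 67.753px

67.8px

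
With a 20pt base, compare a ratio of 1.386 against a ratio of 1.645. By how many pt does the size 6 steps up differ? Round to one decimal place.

At 1.386: 20.0 × 1.386⁶ = 141.778pt
At 1.645: 20.0 × 1.645⁶ = 396.301pt
Difference: 396.301 − 141.778 = 254.523pt

254.5pt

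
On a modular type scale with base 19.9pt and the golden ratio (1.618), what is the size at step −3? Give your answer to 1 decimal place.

Each step on a modular scale multiplies by the ratio, so the size n steps from the base is base × ratioⁿ.
19.9 ÷ 1.618³ = 19.9 ÷ 4.23580 ≈ 4.70

4.7pt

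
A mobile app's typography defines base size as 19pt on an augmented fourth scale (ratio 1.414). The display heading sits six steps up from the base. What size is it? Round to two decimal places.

151.86pt

19.0 × 1.414⁶ = 19.0 × 7.99275 ≈ 151.86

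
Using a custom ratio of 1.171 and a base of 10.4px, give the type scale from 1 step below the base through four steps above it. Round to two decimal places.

Step -1: 10.4 ÷ 1.171 = 8.88
Step 0: 10.4px
Step 1: 10.4 × 1.171 = 12.18
Step 2: 10.4 × 1.171² = 14.26
Step 3: 10.4 × 1.171³ = 16.70
Step 4: 10.4 × 1.171⁴ = 19.56

8.88px, 10.40px, 12.18px, 14.26px, 16.70px, 19.56px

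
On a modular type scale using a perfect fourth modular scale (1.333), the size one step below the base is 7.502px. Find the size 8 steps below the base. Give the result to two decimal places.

1.00px

7.502 ÷ 1.333⁷ = 7.502 ÷ 7.47844 ≈ 1.003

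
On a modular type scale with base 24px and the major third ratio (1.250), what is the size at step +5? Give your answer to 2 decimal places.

A modular type scale is a geometric sequence: sizeₙ = base × rⁿ.
24.0 × 1.250⁵ = 24.0 × 3.05176 ≈ 73.24

73.24px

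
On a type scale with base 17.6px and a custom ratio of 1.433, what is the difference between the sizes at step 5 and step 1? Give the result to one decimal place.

Step 1: 17.6 × 1.433 = 25.221px
Step 5: 17.6 × 1.433⁵ = 106.352px
Difference: 106.352 − 25.221 = 81.131px

81.1px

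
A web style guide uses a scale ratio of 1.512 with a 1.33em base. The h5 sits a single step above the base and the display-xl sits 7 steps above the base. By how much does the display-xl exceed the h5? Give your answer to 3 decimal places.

22.017em

Step 1: 1.33 × 1.512 = 2.01096em
Step 7: 1.33 × 1.512⁷ = 24.02781em
Difference: 24.02781 − 2.01096 = 22.01685em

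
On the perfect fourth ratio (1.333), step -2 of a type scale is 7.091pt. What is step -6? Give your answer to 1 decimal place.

7.091 ÷ 1.333⁴ = 7.091 ÷ 3.15733 ≈ 2.246

2.2pt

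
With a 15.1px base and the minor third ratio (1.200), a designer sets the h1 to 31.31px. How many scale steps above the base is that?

1.200ⁿ = 31.31 / 15.1 = 2.0735
n = ln(2.0735) / ln(1.200) = 0.7292 / 0.1823 ≈ 4.00

4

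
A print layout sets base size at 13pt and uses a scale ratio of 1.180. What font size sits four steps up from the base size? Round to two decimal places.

25.20pt

13.0 × 1.180⁴ = 13.0 × 1.93878 ≈ 25.20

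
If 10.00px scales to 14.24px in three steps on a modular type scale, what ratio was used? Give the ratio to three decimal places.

1.125

The ratio satisfies 10.00 × r³ = 14.24, so r = (14.24 / 10.00)^(1/3).
r = 1.4240^(1/3) ≈ 1.1250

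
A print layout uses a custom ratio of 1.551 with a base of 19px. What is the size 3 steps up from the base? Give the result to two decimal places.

70.89px

Each step on a modular scale multiplies by the ratio, so the size n steps from the base is base × ratioⁿ.
19.0 × 1.551³ = 19.0 × 3.73109 ≈ 70.89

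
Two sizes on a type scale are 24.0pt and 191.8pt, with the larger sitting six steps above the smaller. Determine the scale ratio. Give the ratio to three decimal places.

The ratio satisfies 24.0 × r⁶ = 191.8, so r = (191.8 / 24.0)^(1/6).
r = 7.9917^(1/6) ≈ 1.4140

1.414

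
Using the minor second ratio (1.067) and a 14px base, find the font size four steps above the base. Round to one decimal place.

18.1px

14.0 × 1.067⁴ = 14.0 × 1.29616 ≈ 18.15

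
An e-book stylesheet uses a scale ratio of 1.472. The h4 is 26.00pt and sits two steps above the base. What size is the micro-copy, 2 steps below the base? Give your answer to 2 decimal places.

5.54pt

The gap is -2 − (2) = -4 steps, so the factor is 1.472^-4.
26.00 ÷ 1.472⁴ = 26.00 ÷ 4.69495 ≈ 5.538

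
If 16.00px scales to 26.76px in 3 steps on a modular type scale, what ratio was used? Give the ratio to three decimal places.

r³ = 26.76 / 16.00, so r = (26.76/16.00)^(1/3).
r = 1.6725^(1/3) ≈ 1.1870

1.187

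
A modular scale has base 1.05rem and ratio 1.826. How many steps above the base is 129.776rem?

8

1.826ⁿ = 129.776 / 1.05 = 123.5962
n = ln(123.5962) / ln(1.826) = 4.8170 / 0.6021 ≈ 8.00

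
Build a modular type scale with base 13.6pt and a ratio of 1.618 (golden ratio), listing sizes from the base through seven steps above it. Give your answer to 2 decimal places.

Step 0: 13.6pt
Step 1: 13.6 × 1.618 = 22.00
Step 2: 13.6 × 1.618² = 35.60
Step 3: 13.6 × 1.618³ = 57.61
Step 4: 13.6 × 1.618⁴ = 93.21
Step 5: 13.6 × 1.618⁵ = 150.81
Step 6: 13.6 × 1.618⁶ = 244.01
Step 7: 13.6 × 1.618⁷ = 394.81

13.60pt, 22.00pt, 35.60pt, 57.61pt, 93.21pt, 150.81pt, 244.01pt, 394.81pt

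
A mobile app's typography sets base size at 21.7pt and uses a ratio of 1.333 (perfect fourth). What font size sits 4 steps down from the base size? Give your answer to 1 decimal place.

6.9pt

Every step multiplies by the scale ratio.
21.7 ÷ 1.333⁴ = 21.7 ÷ 3.15733 ≈ 6.87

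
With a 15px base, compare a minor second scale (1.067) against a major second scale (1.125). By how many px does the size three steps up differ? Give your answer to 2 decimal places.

Minor second: 15.0 × 1.067³ = 18.2215px
Major second: 15.0 × 1.125³ = 21.3574px
Difference: 21.3574 − 18.2215 = 3.1359px

3.14px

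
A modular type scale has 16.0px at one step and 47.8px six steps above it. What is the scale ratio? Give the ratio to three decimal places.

1.200

The ratio satisfies 16.0 × r⁶ = 47.8, so r = (47.8 / 16.0)^(1/6).
r = 2.9875^(1/6) ≈ 1.2001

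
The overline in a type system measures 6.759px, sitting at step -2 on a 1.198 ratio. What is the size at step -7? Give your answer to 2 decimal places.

The gap is -7 − (-2) = -5 steps, so the factor is 1.198^-5.
6.759 ÷ 1.198⁵ = 6.759 ÷ 2.46765 ≈ 2.739

2.74px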